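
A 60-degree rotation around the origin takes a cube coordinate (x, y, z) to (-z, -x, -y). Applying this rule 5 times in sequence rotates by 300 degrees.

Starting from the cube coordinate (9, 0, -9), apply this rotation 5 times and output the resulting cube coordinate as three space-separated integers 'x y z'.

Answer: 0 9 -9

Derivation:
Start: (9, 0, -9)
Step 1: (9, 0, -9) -> (-(-9), -(9), -(0)) = (9, -9, 0)
Step 2: (9, -9, 0) -> (-(0), -(9), -(-9)) = (0, -9, 9)
Step 3: (0, -9, 9) -> (-(9), -(0), -(-9)) = (-9, 0, 9)
Step 4: (-9, 0, 9) -> (-(9), -(-9), -(0)) = (-9, 9, 0)
Step 5: (-9, 9, 0) -> (-(0), -(-9), -(9)) = (0, 9, -9)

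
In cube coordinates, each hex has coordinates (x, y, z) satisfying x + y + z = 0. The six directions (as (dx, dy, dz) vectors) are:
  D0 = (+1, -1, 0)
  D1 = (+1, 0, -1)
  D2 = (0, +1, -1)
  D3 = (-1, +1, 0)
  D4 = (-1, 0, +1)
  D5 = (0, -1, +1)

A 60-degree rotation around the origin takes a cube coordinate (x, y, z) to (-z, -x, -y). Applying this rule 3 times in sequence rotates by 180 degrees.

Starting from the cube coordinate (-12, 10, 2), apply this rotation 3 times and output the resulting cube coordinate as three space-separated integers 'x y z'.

Start: (-12, 10, 2)
Step 1: (-12, 10, 2) -> (-(2), -(-12), -(10)) = (-2, 12, -10)
Step 2: (-2, 12, -10) -> (-(-10), -(-2), -(12)) = (10, 2, -12)
Step 3: (10, 2, -12) -> (-(-12), -(10), -(2)) = (12, -10, -2)

Answer: 12 -10 -2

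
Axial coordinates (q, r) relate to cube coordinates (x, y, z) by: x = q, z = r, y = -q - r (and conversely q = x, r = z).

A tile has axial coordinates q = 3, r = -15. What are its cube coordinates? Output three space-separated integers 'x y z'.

Answer: 3 12 -15

Derivation:
x = q = 3
z = r = -15
y = -x - z = -(3) - (-15) = 12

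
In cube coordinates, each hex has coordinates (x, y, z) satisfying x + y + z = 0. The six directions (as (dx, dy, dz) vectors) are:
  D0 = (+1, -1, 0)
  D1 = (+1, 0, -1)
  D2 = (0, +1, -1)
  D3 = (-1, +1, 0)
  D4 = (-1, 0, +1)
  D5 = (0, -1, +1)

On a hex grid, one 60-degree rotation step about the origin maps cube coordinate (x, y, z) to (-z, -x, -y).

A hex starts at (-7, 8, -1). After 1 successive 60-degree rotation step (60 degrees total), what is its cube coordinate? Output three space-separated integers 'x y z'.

Answer: 1 7 -8

Derivation:
Start: (-7, 8, -1)
Step 1: (-7, 8, -1) -> (-(-1), -(-7), -(8)) = (1, 7, -8)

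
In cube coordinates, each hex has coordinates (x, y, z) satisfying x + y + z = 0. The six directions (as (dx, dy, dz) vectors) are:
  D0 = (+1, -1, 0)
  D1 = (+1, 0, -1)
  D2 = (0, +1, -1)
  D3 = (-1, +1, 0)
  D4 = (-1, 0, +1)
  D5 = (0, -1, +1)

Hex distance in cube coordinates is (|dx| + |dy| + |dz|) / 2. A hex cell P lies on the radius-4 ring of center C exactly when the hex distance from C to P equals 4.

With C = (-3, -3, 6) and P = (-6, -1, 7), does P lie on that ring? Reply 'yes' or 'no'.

Answer: no

Derivation:
|px - cx| = |-6 - (-3)| = 3
|py - cy| = |-1 - (-3)| = 2
|pz - cz| = |7 - 6| = 1
distance = (3+2+1)/2 = 6/2 = 3
radius = 4; distance != radius -> no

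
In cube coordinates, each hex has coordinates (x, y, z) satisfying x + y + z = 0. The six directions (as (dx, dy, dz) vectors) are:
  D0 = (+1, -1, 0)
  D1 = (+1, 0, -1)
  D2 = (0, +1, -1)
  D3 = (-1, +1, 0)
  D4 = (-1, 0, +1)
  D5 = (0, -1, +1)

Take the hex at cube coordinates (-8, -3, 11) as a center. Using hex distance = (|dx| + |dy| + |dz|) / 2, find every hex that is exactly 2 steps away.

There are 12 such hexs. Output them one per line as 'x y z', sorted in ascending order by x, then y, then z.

Answer: -10 -3 13
-10 -2 12
-10 -1 11
-9 -4 13
-9 -1 10
-8 -5 13
-8 -1 9
-7 -5 12
-7 -2 9
-6 -5 11
-6 -4 10
-6 -3 9

Derivation:
Walk ring at distance 2 from (-8, -3, 11):
Start at center + D4*2 = (-10, -3, 13)
  hex 0: (-10, -3, 13)
  hex 1: (-9, -4, 13)
  hex 2: (-8, -5, 13)
  hex 3: (-7, -5, 12)
  hex 4: (-6, -5, 11)
  hex 5: (-6, -4, 10)
  hex 6: (-6, -3, 9)
  hex 7: (-7, -2, 9)
  hex 8: (-8, -1, 9)
  hex 9: (-9, -1, 10)
  hex 10: (-10, -1, 11)
  hex 11: (-10, -2, 12)
Sorted: 12 hexes.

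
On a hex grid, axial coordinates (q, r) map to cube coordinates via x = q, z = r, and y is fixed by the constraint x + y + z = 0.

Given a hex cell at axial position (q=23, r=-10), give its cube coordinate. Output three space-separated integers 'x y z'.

x = q = 23
z = r = -10
y = -x - z = -(23) - (-10) = -13

Answer: 23 -13 -10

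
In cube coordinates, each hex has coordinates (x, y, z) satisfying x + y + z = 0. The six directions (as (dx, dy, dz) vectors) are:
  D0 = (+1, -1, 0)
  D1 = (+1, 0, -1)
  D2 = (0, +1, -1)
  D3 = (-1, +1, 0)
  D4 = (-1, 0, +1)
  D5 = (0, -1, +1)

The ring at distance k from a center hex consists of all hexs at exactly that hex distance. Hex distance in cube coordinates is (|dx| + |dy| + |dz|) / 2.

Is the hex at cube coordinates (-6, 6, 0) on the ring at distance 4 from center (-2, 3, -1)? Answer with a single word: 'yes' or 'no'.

Answer: yes

Derivation:
|px - cx| = |-6 - (-2)| = 4
|py - cy| = |6 - 3| = 3
|pz - cz| = |0 - (-1)| = 1
distance = (4+3+1)/2 = 8/2 = 4
radius = 4; distance == radius -> yes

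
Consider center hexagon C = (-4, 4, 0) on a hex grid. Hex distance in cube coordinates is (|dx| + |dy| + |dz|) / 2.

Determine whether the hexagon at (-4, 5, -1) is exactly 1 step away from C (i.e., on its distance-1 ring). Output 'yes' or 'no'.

Answer: yes

Derivation:
|px - cx| = |-4 - (-4)| = 0
|py - cy| = |5 - 4| = 1
|pz - cz| = |-1 - 0| = 1
distance = (0+1+1)/2 = 2/2 = 1
radius = 1; distance == radius -> yes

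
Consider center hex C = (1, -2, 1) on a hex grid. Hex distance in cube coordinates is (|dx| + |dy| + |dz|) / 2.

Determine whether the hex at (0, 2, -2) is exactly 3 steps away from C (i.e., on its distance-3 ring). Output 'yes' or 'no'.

|px - cx| = |0 - 1| = 1
|py - cy| = |2 - (-2)| = 4
|pz - cz| = |-2 - 1| = 3
distance = (1+4+3)/2 = 8/2 = 4
radius = 3; distance != radius -> no

Answer: no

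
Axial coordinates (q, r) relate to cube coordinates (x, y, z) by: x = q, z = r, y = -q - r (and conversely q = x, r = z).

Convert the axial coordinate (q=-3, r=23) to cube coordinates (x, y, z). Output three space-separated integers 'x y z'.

Answer: -3 -20 23

Derivation:
x = q = -3
z = r = 23
y = -x - z = -(-3) - (23) = -20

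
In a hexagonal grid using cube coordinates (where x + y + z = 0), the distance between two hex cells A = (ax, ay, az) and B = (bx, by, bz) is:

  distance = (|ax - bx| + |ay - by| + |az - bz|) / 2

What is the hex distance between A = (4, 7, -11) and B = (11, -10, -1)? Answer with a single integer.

|ax - bx| = |4 - 11| = 7
|ay - by| = |7 - (-10)| = 17
|az - bz| = |-11 - (-1)| = 10
distance = (7 + 17 + 10) / 2 = 34 / 2 = 17

Answer: 17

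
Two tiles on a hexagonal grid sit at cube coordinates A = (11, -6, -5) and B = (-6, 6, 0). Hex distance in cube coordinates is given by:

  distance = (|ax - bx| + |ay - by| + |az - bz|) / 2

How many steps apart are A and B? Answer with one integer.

|ax - bx| = |11 - (-6)| = 17
|ay - by| = |-6 - 6| = 12
|az - bz| = |-5 - 0| = 5
distance = (17 + 12 + 5) / 2 = 34 / 2 = 17

Answer: 17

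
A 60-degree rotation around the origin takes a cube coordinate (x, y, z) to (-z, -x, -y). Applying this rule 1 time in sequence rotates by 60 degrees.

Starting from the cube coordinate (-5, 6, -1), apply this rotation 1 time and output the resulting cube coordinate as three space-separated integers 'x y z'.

Answer: 1 5 -6

Derivation:
Start: (-5, 6, -1)
Step 1: (-5, 6, -1) -> (-(-1), -(-5), -(6)) = (1, 5, -6)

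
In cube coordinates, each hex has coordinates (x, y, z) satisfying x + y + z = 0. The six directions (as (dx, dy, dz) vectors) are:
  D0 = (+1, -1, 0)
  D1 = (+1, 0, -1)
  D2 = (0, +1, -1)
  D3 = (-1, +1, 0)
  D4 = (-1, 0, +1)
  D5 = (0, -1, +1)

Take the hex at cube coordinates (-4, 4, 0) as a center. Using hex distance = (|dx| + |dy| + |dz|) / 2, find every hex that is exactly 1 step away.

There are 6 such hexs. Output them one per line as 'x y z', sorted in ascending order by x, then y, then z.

Walk ring at distance 1 from (-4, 4, 0):
Start at center + D4*1 = (-5, 4, 1)
  hex 0: (-5, 4, 1)
  hex 1: (-4, 3, 1)
  hex 2: (-3, 3, 0)
  hex 3: (-3, 4, -1)
  hex 4: (-4, 5, -1)
  hex 5: (-5, 5, 0)
Sorted: 6 hexes.

Answer: -5 4 1
-5 5 0
-4 3 1
-4 5 -1
-3 3 0
-3 4 -1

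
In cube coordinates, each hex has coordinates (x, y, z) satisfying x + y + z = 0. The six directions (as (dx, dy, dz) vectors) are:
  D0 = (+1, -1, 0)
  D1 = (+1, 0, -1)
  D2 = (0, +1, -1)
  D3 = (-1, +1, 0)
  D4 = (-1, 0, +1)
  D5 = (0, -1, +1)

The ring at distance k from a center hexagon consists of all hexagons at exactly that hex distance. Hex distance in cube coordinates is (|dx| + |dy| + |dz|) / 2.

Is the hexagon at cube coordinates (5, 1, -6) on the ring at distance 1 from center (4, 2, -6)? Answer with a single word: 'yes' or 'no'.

Answer: yes

Derivation:
|px - cx| = |5 - 4| = 1
|py - cy| = |1 - 2| = 1
|pz - cz| = |-6 - (-6)| = 0
distance = (1+1+0)/2 = 2/2 = 1
radius = 1; distance == radius -> yes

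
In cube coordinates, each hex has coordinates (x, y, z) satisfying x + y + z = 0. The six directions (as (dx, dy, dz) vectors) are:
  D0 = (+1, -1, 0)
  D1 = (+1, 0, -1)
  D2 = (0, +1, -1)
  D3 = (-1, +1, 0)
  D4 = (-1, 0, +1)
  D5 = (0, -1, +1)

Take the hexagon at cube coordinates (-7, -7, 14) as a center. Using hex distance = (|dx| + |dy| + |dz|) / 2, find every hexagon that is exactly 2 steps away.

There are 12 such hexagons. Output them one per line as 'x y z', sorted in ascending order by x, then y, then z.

Walk ring at distance 2 from (-7, -7, 14):
Start at center + D4*2 = (-9, -7, 16)
  hex 0: (-9, -7, 16)
  hex 1: (-8, -8, 16)
  hex 2: (-7, -9, 16)
  hex 3: (-6, -9, 15)
  hex 4: (-5, -9, 14)
  hex 5: (-5, -8, 13)
  hex 6: (-5, -7, 12)
  hex 7: (-6, -6, 12)
  hex 8: (-7, -5, 12)
  hex 9: (-8, -5, 13)
  hex 10: (-9, -5, 14)
  hex 11: (-9, -6, 15)
Sorted: 12 hexes.

Answer: -9 -7 16
-9 -6 15
-9 -5 14
-8 -8 16
-8 -5 13
-7 -9 16
-7 -5 12
-6 -9 15
-6 -6 12
-5 -9 14
-5 -8 13
-5 -7 12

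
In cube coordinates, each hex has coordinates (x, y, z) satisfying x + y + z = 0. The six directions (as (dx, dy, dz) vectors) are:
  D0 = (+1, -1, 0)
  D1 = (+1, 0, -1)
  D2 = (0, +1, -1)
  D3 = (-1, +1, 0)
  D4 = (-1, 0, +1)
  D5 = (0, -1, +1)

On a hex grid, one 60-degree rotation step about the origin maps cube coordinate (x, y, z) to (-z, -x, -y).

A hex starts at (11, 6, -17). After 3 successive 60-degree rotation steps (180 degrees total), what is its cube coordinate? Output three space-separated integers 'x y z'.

Answer: -11 -6 17

Derivation:
Start: (11, 6, -17)
Step 1: (11, 6, -17) -> (-(-17), -(11), -(6)) = (17, -11, -6)
Step 2: (17, -11, -6) -> (-(-6), -(17), -(-11)) = (6, -17, 11)
Step 3: (6, -17, 11) -> (-(11), -(6), -(-17)) = (-11, -6, 17)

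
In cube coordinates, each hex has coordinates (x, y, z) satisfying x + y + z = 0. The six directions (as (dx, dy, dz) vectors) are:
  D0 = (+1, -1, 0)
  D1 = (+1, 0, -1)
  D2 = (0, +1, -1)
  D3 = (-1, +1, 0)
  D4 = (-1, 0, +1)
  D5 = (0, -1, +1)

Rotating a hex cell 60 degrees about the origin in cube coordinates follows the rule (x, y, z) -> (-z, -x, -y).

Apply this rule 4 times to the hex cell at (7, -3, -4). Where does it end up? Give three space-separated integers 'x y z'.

Answer: -4 7 -3

Derivation:
Start: (7, -3, -4)
Step 1: (7, -3, -4) -> (-(-4), -(7), -(-3)) = (4, -7, 3)
Step 2: (4, -7, 3) -> (-(3), -(4), -(-7)) = (-3, -4, 7)
Step 3: (-3, -4, 7) -> (-(7), -(-3), -(-4)) = (-7, 3, 4)
Step 4: (-7, 3, 4) -> (-(4), -(-7), -(3)) = (-4, 7, -3)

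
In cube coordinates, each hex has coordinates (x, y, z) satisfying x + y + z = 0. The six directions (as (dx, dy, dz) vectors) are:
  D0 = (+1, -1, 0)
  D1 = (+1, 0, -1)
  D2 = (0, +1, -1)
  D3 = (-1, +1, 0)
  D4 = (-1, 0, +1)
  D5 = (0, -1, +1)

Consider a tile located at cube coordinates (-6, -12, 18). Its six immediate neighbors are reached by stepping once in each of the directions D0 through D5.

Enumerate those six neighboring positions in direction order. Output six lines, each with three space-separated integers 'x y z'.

Answer: -5 -13 18
-5 -12 17
-6 -11 17
-7 -11 18
-7 -12 19
-6 -13 19

Derivation:
Center: (-6, -12, 18). Add each direction:
  D0: (-6, -12, 18) + (1, -1, 0) = (-5, -13, 18)
  D1: (-6, -12, 18) + (1, 0, -1) = (-5, -12, 17)
  D2: (-6, -12, 18) + (0, 1, -1) = (-6, -11, 17)
  D3: (-6, -12, 18) + (-1, 1, 0) = (-7, -11, 18)
  D4: (-6, -12, 18) + (-1, 0, 1) = (-7, -12, 19)
  D5: (-6, -12, 18) + (0, -1, 1) = (-6, -13, 19)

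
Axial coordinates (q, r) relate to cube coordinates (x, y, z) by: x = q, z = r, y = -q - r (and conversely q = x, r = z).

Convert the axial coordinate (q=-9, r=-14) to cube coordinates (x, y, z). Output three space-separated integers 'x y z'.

x = q = -9
z = r = -14
y = -x - z = -(-9) - (-14) = 23

Answer: -9 23 -14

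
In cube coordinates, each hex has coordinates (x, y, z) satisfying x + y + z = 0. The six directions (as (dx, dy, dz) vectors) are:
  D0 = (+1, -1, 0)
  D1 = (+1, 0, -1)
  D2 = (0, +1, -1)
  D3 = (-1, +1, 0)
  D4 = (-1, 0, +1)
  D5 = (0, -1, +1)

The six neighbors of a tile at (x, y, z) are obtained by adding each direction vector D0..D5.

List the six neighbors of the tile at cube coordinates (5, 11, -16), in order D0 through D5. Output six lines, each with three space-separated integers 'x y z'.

Center: (5, 11, -16). Add each direction:
  D0: (5, 11, -16) + (1, -1, 0) = (6, 10, -16)
  D1: (5, 11, -16) + (1, 0, -1) = (6, 11, -17)
  D2: (5, 11, -16) + (0, 1, -1) = (5, 12, -17)
  D3: (5, 11, -16) + (-1, 1, 0) = (4, 12, -16)
  D4: (5, 11, -16) + (-1, 0, 1) = (4, 11, -15)
  D5: (5, 11, -16) + (0, -1, 1) = (5, 10, -15)

Answer: 6 10 -16
6 11 -17
5 12 -17
4 12 -16
4 11 -15
5 10 -15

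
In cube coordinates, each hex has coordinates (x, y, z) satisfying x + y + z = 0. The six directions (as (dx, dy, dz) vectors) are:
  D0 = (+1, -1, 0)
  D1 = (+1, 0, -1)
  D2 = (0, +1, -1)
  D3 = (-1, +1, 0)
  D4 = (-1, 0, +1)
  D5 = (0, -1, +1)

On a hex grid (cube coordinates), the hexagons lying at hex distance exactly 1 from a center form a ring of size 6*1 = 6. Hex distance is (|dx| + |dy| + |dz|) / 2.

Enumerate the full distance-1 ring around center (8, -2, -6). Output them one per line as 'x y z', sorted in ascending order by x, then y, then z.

Walk ring at distance 1 from (8, -2, -6):
Start at center + D4*1 = (7, -2, -5)
  hex 0: (7, -2, -5)
  hex 1: (8, -3, -5)
  hex 2: (9, -3, -6)
  hex 3: (9, -2, -7)
  hex 4: (8, -1, -7)
  hex 5: (7, -1, -6)
Sorted: 6 hexes.

Answer: 7 -2 -5
7 -1 -6
8 -3 -5
8 -1 -7
9 -3 -6
9 -2 -7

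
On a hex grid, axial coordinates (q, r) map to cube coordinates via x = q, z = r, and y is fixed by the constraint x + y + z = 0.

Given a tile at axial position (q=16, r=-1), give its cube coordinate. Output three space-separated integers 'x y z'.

Answer: 16 -15 -1

Derivation:
x = q = 16
z = r = -1
y = -x - z = -(16) - (-1) = -15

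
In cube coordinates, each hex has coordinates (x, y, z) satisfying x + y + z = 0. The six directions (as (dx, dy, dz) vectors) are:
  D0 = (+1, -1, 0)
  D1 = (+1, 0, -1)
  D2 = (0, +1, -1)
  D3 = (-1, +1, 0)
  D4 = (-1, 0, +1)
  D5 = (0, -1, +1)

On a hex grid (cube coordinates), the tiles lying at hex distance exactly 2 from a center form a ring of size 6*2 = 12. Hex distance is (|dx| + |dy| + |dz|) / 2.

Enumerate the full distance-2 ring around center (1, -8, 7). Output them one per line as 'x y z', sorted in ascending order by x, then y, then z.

Walk ring at distance 2 from (1, -8, 7):
Start at center + D4*2 = (-1, -8, 9)
  hex 0: (-1, -8, 9)
  hex 1: (0, -9, 9)
  hex 2: (1, -10, 9)
  hex 3: (2, -10, 8)
  hex 4: (3, -10, 7)
  hex 5: (3, -9, 6)
  hex 6: (3, -8, 5)
  hex 7: (2, -7, 5)
  hex 8: (1, -6, 5)
  hex 9: (0, -6, 6)
  hex 10: (-1, -6, 7)
  hex 11: (-1, -7, 8)
Sorted: 12 hexes.

Answer: -1 -8 9
-1 -7 8
-1 -6 7
0 -9 9
0 -6 6
1 -10 9
1 -6 5
2 -10 8
2 -7 5
3 -10 7
3 -9 6
3 -8 5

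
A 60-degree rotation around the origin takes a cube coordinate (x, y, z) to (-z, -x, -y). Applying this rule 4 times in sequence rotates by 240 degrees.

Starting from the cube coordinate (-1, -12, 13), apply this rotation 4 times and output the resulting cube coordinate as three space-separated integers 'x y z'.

Start: (-1, -12, 13)
Step 1: (-1, -12, 13) -> (-(13), -(-1), -(-12)) = (-13, 1, 12)
Step 2: (-13, 1, 12) -> (-(12), -(-13), -(1)) = (-12, 13, -1)
Step 3: (-12, 13, -1) -> (-(-1), -(-12), -(13)) = (1, 12, -13)
Step 4: (1, 12, -13) -> (-(-13), -(1), -(12)) = (13, -1, -12)

Answer: 13 -1 -12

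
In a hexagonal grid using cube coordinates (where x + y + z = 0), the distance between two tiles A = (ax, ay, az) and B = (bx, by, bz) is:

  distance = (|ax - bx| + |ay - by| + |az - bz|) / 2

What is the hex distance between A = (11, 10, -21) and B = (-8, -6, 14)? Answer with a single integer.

Answer: 35

Derivation:
|ax - bx| = |11 - (-8)| = 19
|ay - by| = |10 - (-6)| = 16
|az - bz| = |-21 - 14| = 35
distance = (19 + 16 + 35) / 2 = 70 / 2 = 35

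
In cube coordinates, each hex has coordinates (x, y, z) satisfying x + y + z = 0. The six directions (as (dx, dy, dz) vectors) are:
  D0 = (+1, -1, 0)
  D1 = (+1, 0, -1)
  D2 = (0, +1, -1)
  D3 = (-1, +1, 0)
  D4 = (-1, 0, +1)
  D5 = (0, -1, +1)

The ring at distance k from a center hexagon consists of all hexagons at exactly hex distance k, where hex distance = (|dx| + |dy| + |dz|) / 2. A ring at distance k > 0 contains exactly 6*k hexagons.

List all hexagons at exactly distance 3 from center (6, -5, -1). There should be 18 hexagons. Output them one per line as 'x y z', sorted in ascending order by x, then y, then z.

Walk ring at distance 3 from (6, -5, -1):
Start at center + D4*3 = (3, -5, 2)
  hex 0: (3, -5, 2)
  hex 1: (4, -6, 2)
  hex 2: (5, -7, 2)
  hex 3: (6, -8, 2)
  hex 4: (7, -8, 1)
  hex 5: (8, -8, 0)
  hex 6: (9, -8, -1)
  hex 7: (9, -7, -2)
  hex 8: (9, -6, -3)
  hex 9: (9, -5, -4)
  hex 10: (8, -4, -4)
  hex 11: (7, -3, -4)
  hex 12: (6, -2, -4)
  hex 13: (5, -2, -3)
  hex 14: (4, -2, -2)
  hex 15: (3, -2, -1)
  hex 16: (3, -3, 0)
  hex 17: (3, -4, 1)
Sorted: 18 hexes.

Answer: 3 -5 2
3 -4 1
3 -3 0
3 -2 -1
4 -6 2
4 -2 -2
5 -7 2
5 -2 -3
6 -8 2
6 -2 -4
7 -8 1
7 -3 -4
8 -8 0
8 -4 -4
9 -8 -1
9 -7 -2
9 -6 -3
9 -5 -4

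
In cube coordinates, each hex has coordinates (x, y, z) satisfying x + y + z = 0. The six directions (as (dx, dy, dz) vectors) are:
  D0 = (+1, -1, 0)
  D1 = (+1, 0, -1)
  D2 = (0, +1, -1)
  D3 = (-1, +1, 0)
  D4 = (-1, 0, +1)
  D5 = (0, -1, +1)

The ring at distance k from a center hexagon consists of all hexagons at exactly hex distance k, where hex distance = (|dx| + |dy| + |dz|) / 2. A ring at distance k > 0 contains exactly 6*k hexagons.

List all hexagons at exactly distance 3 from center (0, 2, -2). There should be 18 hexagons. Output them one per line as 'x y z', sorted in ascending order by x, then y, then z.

Walk ring at distance 3 from (0, 2, -2):
Start at center + D4*3 = (-3, 2, 1)
  hex 0: (-3, 2, 1)
  hex 1: (-2, 1, 1)
  hex 2: (-1, 0, 1)
  hex 3: (0, -1, 1)
  hex 4: (1, -1, 0)
  hex 5: (2, -1, -1)
  hex 6: (3, -1, -2)
  hex 7: (3, 0, -3)
  hex 8: (3, 1, -4)
  hex 9: (3, 2, -5)
  hex 10: (2, 3, -5)
  hex 11: (1, 4, -5)
  hex 12: (0, 5, -5)
  hex 13: (-1, 5, -4)
  hex 14: (-2, 5, -3)
  hex 15: (-3, 5, -2)
  hex 16: (-3, 4, -1)
  hex 17: (-3, 3, 0)
Sorted: 18 hexes.

Answer: -3 2 1
-3 3 0
-3 4 -1
-3 5 -2
-2 1 1
-2 5 -3
-1 0 1
-1 5 -4
0 -1 1
0 5 -5
1 -1 0
1 4 -5
2 -1 -1
2 3 -5
3 -1 -2
3 0 -3
3 1 -4
3 2 -5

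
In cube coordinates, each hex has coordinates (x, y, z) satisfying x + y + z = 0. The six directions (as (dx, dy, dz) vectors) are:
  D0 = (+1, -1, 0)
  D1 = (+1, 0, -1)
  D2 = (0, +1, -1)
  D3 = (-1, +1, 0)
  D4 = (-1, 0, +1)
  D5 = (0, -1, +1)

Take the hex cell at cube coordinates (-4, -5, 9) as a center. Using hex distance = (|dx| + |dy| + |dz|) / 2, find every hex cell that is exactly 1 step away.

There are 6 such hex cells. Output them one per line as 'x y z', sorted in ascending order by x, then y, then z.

Answer: -5 -5 10
-5 -4 9
-4 -6 10
-4 -4 8
-3 -6 9
-3 -5 8

Derivation:
Walk ring at distance 1 from (-4, -5, 9):
Start at center + D4*1 = (-5, -5, 10)
  hex 0: (-5, -5, 10)
  hex 1: (-4, -6, 10)
  hex 2: (-3, -6, 9)
  hex 3: (-3, -5, 8)
  hex 4: (-4, -4, 8)
  hex 5: (-5, -4, 9)
Sorted: 6 hexes.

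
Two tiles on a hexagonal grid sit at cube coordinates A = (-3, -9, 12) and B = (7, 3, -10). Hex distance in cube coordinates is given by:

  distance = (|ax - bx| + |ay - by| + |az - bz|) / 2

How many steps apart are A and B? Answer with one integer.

Answer: 22

Derivation:
|ax - bx| = |-3 - 7| = 10
|ay - by| = |-9 - 3| = 12
|az - bz| = |12 - (-10)| = 22
distance = (10 + 12 + 22) / 2 = 44 / 2 = 22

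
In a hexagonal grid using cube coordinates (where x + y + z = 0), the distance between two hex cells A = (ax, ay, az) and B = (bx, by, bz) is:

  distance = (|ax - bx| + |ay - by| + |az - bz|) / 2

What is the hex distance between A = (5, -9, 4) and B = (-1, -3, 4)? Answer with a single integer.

|ax - bx| = |5 - (-1)| = 6
|ay - by| = |-9 - (-3)| = 6
|az - bz| = |4 - 4| = 0
distance = (6 + 6 + 0) / 2 = 12 / 2 = 6

Answer: 6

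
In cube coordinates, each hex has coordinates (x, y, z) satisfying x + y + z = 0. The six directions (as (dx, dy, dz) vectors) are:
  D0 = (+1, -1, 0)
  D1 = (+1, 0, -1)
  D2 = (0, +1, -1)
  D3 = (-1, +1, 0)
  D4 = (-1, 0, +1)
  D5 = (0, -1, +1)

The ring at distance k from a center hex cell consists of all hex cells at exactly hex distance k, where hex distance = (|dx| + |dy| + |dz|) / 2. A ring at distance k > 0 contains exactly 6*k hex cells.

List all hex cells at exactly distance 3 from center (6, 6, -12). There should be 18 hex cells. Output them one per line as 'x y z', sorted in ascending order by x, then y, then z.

Walk ring at distance 3 from (6, 6, -12):
Start at center + D4*3 = (3, 6, -9)
  hex 0: (3, 6, -9)
  hex 1: (4, 5, -9)
  hex 2: (5, 4, -9)
  hex 3: (6, 3, -9)
  hex 4: (7, 3, -10)
  hex 5: (8, 3, -11)
  hex 6: (9, 3, -12)
  hex 7: (9, 4, -13)
  hex 8: (9, 5, -14)
  hex 9: (9, 6, -15)
  hex 10: (8, 7, -15)
  hex 11: (7, 8, -15)
  hex 12: (6, 9, -15)
  hex 13: (5, 9, -14)
  hex 14: (4, 9, -13)
  hex 15: (3, 9, -12)
  hex 16: (3, 8, -11)
  hex 17: (3, 7, -10)
Sorted: 18 hexes.

Answer: 3 6 -9
3 7 -10
3 8 -11
3 9 -12
4 5 -9
4 9 -13
5 4 -9
5 9 -14
6 3 -9
6 9 -15
7 3 -10
7 8 -15
8 3 -11
8 7 -15
9 3 -12
9 4 -13
9 5 -14
9 6 -15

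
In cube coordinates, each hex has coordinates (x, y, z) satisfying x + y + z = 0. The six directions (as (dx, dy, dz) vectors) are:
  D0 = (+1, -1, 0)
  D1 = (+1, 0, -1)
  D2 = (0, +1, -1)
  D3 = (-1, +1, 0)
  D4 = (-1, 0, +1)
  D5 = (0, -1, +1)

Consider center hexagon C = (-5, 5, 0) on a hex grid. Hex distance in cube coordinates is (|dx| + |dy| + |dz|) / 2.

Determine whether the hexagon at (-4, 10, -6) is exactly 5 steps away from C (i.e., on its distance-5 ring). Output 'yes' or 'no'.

Answer: no

Derivation:
|px - cx| = |-4 - (-5)| = 1
|py - cy| = |10 - 5| = 5
|pz - cz| = |-6 - 0| = 6
distance = (1+5+6)/2 = 12/2 = 6
radius = 5; distance != radius -> no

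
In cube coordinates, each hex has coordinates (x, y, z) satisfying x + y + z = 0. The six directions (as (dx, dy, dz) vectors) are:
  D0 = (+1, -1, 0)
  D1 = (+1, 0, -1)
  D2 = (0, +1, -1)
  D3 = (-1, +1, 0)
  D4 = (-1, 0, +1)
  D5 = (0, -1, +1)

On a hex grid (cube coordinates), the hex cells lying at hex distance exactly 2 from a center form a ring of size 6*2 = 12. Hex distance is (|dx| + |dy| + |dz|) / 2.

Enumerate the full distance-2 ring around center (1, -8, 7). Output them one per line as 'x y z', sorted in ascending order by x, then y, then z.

Answer: -1 -8 9
-1 -7 8
-1 -6 7
0 -9 9
0 -6 6
1 -10 9
1 -6 5
2 -10 8
2 -7 5
3 -10 7
3 -9 6
3 -8 5

Derivation:
Walk ring at distance 2 from (1, -8, 7):
Start at center + D4*2 = (-1, -8, 9)
  hex 0: (-1, -8, 9)
  hex 1: (0, -9, 9)
  hex 2: (1, -10, 9)
  hex 3: (2, -10, 8)
  hex 4: (3, -10, 7)
  hex 5: (3, -9, 6)
  hex 6: (3, -8, 5)
  hex 7: (2, -7, 5)
  hex 8: (1, -6, 5)
  hex 9: (0, -6, 6)
  hex 10: (-1, -6, 7)
  hex 11: (-1, -7, 8)
Sorted: 12 hexes.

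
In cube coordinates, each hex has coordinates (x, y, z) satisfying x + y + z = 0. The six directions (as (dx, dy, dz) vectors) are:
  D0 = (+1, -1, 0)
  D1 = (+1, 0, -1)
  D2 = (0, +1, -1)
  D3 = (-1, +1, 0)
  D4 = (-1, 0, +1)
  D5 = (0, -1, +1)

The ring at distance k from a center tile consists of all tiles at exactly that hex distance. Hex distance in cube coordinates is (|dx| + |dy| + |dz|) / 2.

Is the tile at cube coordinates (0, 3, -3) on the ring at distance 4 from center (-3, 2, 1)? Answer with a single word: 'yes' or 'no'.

Answer: yes

Derivation:
|px - cx| = |0 - (-3)| = 3
|py - cy| = |3 - 2| = 1
|pz - cz| = |-3 - 1| = 4
distance = (3+1+4)/2 = 8/2 = 4
radius = 4; distance == radius -> yes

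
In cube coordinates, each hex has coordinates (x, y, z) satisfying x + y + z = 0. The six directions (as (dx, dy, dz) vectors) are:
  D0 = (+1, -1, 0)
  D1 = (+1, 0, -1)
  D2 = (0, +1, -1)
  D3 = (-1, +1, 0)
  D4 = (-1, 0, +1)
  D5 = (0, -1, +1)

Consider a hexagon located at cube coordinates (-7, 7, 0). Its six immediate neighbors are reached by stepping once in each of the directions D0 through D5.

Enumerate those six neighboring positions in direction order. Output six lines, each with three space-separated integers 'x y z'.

Center: (-7, 7, 0). Add each direction:
  D0: (-7, 7, 0) + (1, -1, 0) = (-6, 6, 0)
  D1: (-7, 7, 0) + (1, 0, -1) = (-6, 7, -1)
  D2: (-7, 7, 0) + (0, 1, -1) = (-7, 8, -1)
  D3: (-7, 7, 0) + (-1, 1, 0) = (-8, 8, 0)
  D4: (-7, 7, 0) + (-1, 0, 1) = (-8, 7, 1)
  D5: (-7, 7, 0) + (0, -1, 1) = (-7, 6, 1)

Answer: -6 6 0
-6 7 -1
-7 8 -1
-8 8 0
-8 7 1
-7 6 1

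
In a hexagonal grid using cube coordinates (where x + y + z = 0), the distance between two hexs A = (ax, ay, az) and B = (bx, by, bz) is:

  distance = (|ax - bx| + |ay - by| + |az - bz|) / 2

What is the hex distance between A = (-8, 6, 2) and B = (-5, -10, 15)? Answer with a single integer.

|ax - bx| = |-8 - (-5)| = 3
|ay - by| = |6 - (-10)| = 16
|az - bz| = |2 - 15| = 13
distance = (3 + 16 + 13) / 2 = 32 / 2 = 16

Answer: 16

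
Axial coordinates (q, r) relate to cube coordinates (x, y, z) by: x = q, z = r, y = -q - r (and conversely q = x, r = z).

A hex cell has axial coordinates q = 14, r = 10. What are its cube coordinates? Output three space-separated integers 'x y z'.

x = q = 14
z = r = 10
y = -x - z = -(14) - (10) = -24

Answer: 14 -24 10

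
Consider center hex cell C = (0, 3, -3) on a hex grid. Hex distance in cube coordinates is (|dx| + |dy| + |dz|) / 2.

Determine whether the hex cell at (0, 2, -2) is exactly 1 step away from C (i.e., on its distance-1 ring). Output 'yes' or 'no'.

|px - cx| = |0 - 0| = 0
|py - cy| = |2 - 3| = 1
|pz - cz| = |-2 - (-3)| = 1
distance = (0+1+1)/2 = 2/2 = 1
radius = 1; distance == radius -> yes

Answer: yes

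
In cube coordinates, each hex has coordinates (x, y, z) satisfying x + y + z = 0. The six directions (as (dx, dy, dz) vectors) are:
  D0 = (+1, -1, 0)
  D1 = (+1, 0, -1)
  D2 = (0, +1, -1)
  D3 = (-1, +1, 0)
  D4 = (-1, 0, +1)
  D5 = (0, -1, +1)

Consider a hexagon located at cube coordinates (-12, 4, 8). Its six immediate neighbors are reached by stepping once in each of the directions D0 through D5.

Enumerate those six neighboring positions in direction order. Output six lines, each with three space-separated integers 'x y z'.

Center: (-12, 4, 8). Add each direction:
  D0: (-12, 4, 8) + (1, -1, 0) = (-11, 3, 8)
  D1: (-12, 4, 8) + (1, 0, -1) = (-11, 4, 7)
  D2: (-12, 4, 8) + (0, 1, -1) = (-12, 5, 7)
  D3: (-12, 4, 8) + (-1, 1, 0) = (-13, 5, 8)
  D4: (-12, 4, 8) + (-1, 0, 1) = (-13, 4, 9)
  D5: (-12, 4, 8) + (0, -1, 1) = (-12, 3, 9)

Answer: -11 3 8
-11 4 7
-12 5 7
-13 5 8
-13 4 9
-12 3 9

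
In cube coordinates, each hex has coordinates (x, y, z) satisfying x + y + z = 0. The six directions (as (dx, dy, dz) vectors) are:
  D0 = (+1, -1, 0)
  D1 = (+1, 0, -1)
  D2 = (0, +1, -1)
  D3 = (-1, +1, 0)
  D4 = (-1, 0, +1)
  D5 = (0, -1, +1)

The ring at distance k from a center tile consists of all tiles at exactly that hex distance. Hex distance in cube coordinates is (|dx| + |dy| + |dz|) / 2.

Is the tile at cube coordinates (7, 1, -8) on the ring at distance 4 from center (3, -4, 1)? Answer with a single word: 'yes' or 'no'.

Answer: no

Derivation:
|px - cx| = |7 - 3| = 4
|py - cy| = |1 - (-4)| = 5
|pz - cz| = |-8 - 1| = 9
distance = (4+5+9)/2 = 18/2 = 9
radius = 4; distance != radius -> no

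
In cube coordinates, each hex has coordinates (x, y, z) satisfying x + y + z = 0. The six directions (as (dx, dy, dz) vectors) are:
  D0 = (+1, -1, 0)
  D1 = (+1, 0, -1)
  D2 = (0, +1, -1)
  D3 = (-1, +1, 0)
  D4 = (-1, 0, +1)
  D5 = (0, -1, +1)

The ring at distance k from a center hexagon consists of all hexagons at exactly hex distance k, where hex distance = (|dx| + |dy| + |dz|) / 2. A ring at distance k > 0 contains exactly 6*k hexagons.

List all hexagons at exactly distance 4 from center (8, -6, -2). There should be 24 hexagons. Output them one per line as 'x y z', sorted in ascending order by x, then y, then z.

Answer: 4 -6 2
4 -5 1
4 -4 0
4 -3 -1
4 -2 -2
5 -7 2
5 -2 -3
6 -8 2
6 -2 -4
7 -9 2
7 -2 -5
8 -10 2
8 -2 -6
9 -10 1
9 -3 -6
10 -10 0
10 -4 -6
11 -10 -1
11 -5 -6
12 -10 -2
12 -9 -3
12 -8 -4
12 -7 -5
12 -6 -6

Derivation:
Walk ring at distance 4 from (8, -6, -2):
Start at center + D4*4 = (4, -6, 2)
  hex 0: (4, -6, 2)
  hex 1: (5, -7, 2)
  hex 2: (6, -8, 2)
  hex 3: (7, -9, 2)
  hex 4: (8, -10, 2)
  hex 5: (9, -10, 1)
  hex 6: (10, -10, 0)
  hex 7: (11, -10, -1)
  hex 8: (12, -10, -2)
  hex 9: (12, -9, -3)
  hex 10: (12, -8, -4)
  hex 11: (12, -7, -5)
  hex 12: (12, -6, -6)
  hex 13: (11, -5, -6)
  hex 14: (10, -4, -6)
  hex 15: (9, -3, -6)
  hex 16: (8, -2, -6)
  hex 17: (7, -2, -5)
  hex 18: (6, -2, -4)
  hex 19: (5, -2, -3)
  hex 20: (4, -2, -2)
  hex 21: (4, -3, -1)
  hex 22: (4, -4, 0)
  hex 23: (4, -5, 1)
Sorted: 24 hexes.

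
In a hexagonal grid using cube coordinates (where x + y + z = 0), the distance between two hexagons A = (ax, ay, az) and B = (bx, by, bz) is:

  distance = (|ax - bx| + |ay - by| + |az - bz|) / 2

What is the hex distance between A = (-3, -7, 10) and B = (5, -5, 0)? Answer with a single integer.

Answer: 10

Derivation:
|ax - bx| = |-3 - 5| = 8
|ay - by| = |-7 - (-5)| = 2
|az - bz| = |10 - 0| = 10
distance = (8 + 2 + 10) / 2 = 20 / 2 = 10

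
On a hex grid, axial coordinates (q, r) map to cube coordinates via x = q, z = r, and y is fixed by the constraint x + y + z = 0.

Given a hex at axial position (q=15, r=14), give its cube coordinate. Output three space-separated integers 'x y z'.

x = q = 15
z = r = 14
y = -x - z = -(15) - (14) = -29

Answer: 15 -29 14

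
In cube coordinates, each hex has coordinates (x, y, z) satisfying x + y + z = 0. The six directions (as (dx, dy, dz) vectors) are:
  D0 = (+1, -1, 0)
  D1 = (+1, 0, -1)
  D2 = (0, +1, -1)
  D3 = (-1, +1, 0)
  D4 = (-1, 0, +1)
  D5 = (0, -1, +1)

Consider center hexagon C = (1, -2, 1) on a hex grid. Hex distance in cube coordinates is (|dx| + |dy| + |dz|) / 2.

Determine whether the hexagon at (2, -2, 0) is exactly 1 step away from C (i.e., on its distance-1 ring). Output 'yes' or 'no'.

Answer: yes

Derivation:
|px - cx| = |2 - 1| = 1
|py - cy| = |-2 - (-2)| = 0
|pz - cz| = |0 - 1| = 1
distance = (1+0+1)/2 = 2/2 = 1
radius = 1; distance == radius -> yes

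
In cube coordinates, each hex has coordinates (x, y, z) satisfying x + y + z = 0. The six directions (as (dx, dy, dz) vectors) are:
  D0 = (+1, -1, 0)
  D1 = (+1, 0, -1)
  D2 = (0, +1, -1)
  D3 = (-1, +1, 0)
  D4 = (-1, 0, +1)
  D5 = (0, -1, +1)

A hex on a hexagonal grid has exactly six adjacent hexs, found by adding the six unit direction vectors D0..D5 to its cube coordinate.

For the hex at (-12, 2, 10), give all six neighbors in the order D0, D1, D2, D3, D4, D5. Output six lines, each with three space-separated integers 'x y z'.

Center: (-12, 2, 10). Add each direction:
  D0: (-12, 2, 10) + (1, -1, 0) = (-11, 1, 10)
  D1: (-12, 2, 10) + (1, 0, -1) = (-11, 2, 9)
  D2: (-12, 2, 10) + (0, 1, -1) = (-12, 3, 9)
  D3: (-12, 2, 10) + (-1, 1, 0) = (-13, 3, 10)
  D4: (-12, 2, 10) + (-1, 0, 1) = (-13, 2, 11)
  D5: (-12, 2, 10) + (0, -1, 1) = (-12, 1, 11)

Answer: -11 1 10
-11 2 9
-12 3 9
-13 3 10
-13 2 11
-12 1 11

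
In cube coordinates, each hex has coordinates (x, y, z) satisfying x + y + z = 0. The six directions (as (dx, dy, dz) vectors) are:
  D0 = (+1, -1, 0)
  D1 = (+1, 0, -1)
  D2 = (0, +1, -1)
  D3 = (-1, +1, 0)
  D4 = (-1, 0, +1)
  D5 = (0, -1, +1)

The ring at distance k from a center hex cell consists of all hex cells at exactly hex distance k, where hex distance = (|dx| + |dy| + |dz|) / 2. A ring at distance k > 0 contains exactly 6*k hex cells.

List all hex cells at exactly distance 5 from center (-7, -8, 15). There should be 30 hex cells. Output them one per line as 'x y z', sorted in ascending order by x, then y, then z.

Walk ring at distance 5 from (-7, -8, 15):
Start at center + D4*5 = (-12, -8, 20)
  hex 0: (-12, -8, 20)
  hex 1: (-11, -9, 20)
  hex 2: (-10, -10, 20)
  hex 3: (-9, -11, 20)
  hex 4: (-8, -12, 20)
  hex 5: (-7, -13, 20)
  hex 6: (-6, -13, 19)
  hex 7: (-5, -13, 18)
  hex 8: (-4, -13, 17)
  hex 9: (-3, -13, 16)
  hex 10: (-2, -13, 15)
  hex 11: (-2, -12, 14)
  hex 12: (-2, -11, 13)
  hex 13: (-2, -10, 12)
  hex 14: (-2, -9, 11)
  hex 15: (-2, -8, 10)
  hex 16: (-3, -7, 10)
  hex 17: (-4, -6, 10)
  hex 18: (-5, -5, 10)
  hex 19: (-6, -4, 10)
  hex 20: (-7, -3, 10)
  hex 21: (-8, -3, 11)
  hex 22: (-9, -3, 12)
  hex 23: (-10, -3, 13)
  hex 24: (-11, -3, 14)
  hex 25: (-12, -3, 15)
  hex 26: (-12, -4, 16)
  hex 27: (-12, -5, 17)
  hex 28: (-12, -6, 18)
  hex 29: (-12, -7, 19)
Sorted: 30 hexes.

Answer: -12 -8 20
-12 -7 19
-12 -6 18
-12 -5 17
-12 -4 16
-12 -3 15
-11 -9 20
-11 -3 14
-10 -10 20
-10 -3 13
-9 -11 20
-9 -3 12
-8 -12 20
-8 -3 11
-7 -13 20
-7 -3 10
-6 -13 19
-6 -4 10
-5 -13 18
-5 -5 10
-4 -13 17
-4 -6 10
-3 -13 16
-3 -7 10
-2 -13 15
-2 -12 14
-2 -11 13
-2 -10 12
-2 -9 11
-2 -8 10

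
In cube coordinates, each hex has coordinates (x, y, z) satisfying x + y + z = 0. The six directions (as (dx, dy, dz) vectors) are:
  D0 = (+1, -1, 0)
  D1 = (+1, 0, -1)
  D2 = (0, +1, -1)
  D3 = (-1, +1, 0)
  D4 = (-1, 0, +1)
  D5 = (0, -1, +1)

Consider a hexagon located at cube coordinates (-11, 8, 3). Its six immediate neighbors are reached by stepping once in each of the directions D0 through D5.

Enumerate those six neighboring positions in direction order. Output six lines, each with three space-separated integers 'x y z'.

Answer: -10 7 3
-10 8 2
-11 9 2
-12 9 3
-12 8 4
-11 7 4

Derivation:
Center: (-11, 8, 3). Add each direction:
  D0: (-11, 8, 3) + (1, -1, 0) = (-10, 7, 3)
  D1: (-11, 8, 3) + (1, 0, -1) = (-10, 8, 2)
  D2: (-11, 8, 3) + (0, 1, -1) = (-11, 9, 2)
  D3: (-11, 8, 3) + (-1, 1, 0) = (-12, 9, 3)
  D4: (-11, 8, 3) + (-1, 0, 1) = (-12, 8, 4)
  D5: (-11, 8, 3) + (0, -1, 1) = (-11, 7, 4)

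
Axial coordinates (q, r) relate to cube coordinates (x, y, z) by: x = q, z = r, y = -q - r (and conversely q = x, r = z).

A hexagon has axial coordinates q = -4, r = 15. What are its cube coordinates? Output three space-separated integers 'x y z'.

Answer: -4 -11 15

Derivation:
x = q = -4
z = r = 15
y = -x - z = -(-4) - (15) = -11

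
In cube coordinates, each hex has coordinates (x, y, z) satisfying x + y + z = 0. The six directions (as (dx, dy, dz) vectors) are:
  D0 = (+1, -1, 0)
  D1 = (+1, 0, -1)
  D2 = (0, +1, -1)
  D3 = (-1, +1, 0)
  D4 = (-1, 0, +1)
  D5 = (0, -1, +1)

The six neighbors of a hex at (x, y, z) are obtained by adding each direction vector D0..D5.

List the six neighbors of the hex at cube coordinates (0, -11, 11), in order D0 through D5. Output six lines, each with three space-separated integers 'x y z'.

Center: (0, -11, 11). Add each direction:
  D0: (0, -11, 11) + (1, -1, 0) = (1, -12, 11)
  D1: (0, -11, 11) + (1, 0, -1) = (1, -11, 10)
  D2: (0, -11, 11) + (0, 1, -1) = (0, -10, 10)
  D3: (0, -11, 11) + (-1, 1, 0) = (-1, -10, 11)
  D4: (0, -11, 11) + (-1, 0, 1) = (-1, -11, 12)
  D5: (0, -11, 11) + (0, -1, 1) = (0, -12, 12)

Answer: 1 -12 11
1 -11 10
0 -10 10
-1 -10 11
-1 -11 12
0 -12 12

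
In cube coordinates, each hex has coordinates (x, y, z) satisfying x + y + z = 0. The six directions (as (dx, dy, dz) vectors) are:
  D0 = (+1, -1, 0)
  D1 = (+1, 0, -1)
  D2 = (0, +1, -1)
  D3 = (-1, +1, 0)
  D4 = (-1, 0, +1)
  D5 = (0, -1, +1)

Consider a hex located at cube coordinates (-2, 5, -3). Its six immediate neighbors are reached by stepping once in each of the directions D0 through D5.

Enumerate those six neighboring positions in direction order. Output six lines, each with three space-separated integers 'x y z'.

Center: (-2, 5, -3). Add each direction:
  D0: (-2, 5, -3) + (1, -1, 0) = (-1, 4, -3)
  D1: (-2, 5, -3) + (1, 0, -1) = (-1, 5, -4)
  D2: (-2, 5, -3) + (0, 1, -1) = (-2, 6, -4)
  D3: (-2, 5, -3) + (-1, 1, 0) = (-3, 6, -3)
  D4: (-2, 5, -3) + (-1, 0, 1) = (-3, 5, -2)
  D5: (-2, 5, -3) + (0, -1, 1) = (-2, 4, -2)

Answer: -1 4 -3
-1 5 -4
-2 6 -4
-3 6 -3
-3 5 -2
-2 4 -2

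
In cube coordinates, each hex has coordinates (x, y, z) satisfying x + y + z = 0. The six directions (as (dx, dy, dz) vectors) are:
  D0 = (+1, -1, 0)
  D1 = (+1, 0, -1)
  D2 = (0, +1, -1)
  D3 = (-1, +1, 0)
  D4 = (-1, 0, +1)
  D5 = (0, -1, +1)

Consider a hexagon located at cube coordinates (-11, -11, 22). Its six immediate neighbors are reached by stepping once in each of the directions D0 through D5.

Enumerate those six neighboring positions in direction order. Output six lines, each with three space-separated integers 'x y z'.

Answer: -10 -12 22
-10 -11 21
-11 -10 21
-12 -10 22
-12 -11 23
-11 -12 23

Derivation:
Center: (-11, -11, 22). Add each direction:
  D0: (-11, -11, 22) + (1, -1, 0) = (-10, -12, 22)
  D1: (-11, -11, 22) + (1, 0, -1) = (-10, -11, 21)
  D2: (-11, -11, 22) + (0, 1, -1) = (-11, -10, 21)
  D3: (-11, -11, 22) + (-1, 1, 0) = (-12, -10, 22)
  D4: (-11, -11, 22) + (-1, 0, 1) = (-12, -11, 23)
  D5: (-11, -11, 22) + (0, -1, 1) = (-11, -12, 23)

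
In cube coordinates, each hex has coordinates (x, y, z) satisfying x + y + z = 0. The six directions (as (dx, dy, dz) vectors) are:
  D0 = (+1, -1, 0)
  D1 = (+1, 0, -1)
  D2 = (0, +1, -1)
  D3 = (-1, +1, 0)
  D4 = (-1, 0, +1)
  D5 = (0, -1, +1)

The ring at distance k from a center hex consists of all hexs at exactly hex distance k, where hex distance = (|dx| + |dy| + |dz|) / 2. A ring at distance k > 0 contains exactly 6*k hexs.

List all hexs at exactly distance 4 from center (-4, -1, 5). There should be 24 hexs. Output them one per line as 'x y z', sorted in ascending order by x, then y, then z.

Answer: -8 -1 9
-8 0 8
-8 1 7
-8 2 6
-8 3 5
-7 -2 9
-7 3 4
-6 -3 9
-6 3 3
-5 -4 9
-5 3 2
-4 -5 9
-4 3 1
-3 -5 8
-3 2 1
-2 -5 7
-2 1 1
-1 -5 6
-1 0 1
0 -5 5
0 -4 4
0 -3 3
0 -2 2
0 -1 1

Derivation:
Walk ring at distance 4 from (-4, -1, 5):
Start at center + D4*4 = (-8, -1, 9)
  hex 0: (-8, -1, 9)
  hex 1: (-7, -2, 9)
  hex 2: (-6, -3, 9)
  hex 3: (-5, -4, 9)
  hex 4: (-4, -5, 9)
  hex 5: (-3, -5, 8)
  hex 6: (-2, -5, 7)
  hex 7: (-1, -5, 6)
  hex 8: (0, -5, 5)
  hex 9: (0, -4, 4)
  hex 10: (0, -3, 3)
  hex 11: (0, -2, 2)
  hex 12: (0, -1, 1)
  hex 13: (-1, 0, 1)
  hex 14: (-2, 1, 1)
  hex 15: (-3, 2, 1)
  hex 16: (-4, 3, 1)
  hex 17: (-5, 3, 2)
  hex 18: (-6, 3, 3)
  hex 19: (-7, 3, 4)
  hex 20: (-8, 3, 5)
  hex 21: (-8, 2, 6)
  hex 22: (-8, 1, 7)
  hex 23: (-8, 0, 8)
Sorted: 24 hexes.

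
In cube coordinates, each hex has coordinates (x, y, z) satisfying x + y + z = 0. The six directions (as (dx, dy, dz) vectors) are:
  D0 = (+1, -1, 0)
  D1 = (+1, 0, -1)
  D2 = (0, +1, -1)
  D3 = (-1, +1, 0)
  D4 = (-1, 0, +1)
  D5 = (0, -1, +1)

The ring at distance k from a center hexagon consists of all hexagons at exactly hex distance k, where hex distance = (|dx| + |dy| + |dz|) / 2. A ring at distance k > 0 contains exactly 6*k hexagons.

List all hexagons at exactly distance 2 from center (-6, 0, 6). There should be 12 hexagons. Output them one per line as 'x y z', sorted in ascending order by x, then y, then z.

Walk ring at distance 2 from (-6, 0, 6):
Start at center + D4*2 = (-8, 0, 8)
  hex 0: (-8, 0, 8)
  hex 1: (-7, -1, 8)
  hex 2: (-6, -2, 8)
  hex 3: (-5, -2, 7)
  hex 4: (-4, -2, 6)
  hex 5: (-4, -1, 5)
  hex 6: (-4, 0, 4)
  hex 7: (-5, 1, 4)
  hex 8: (-6, 2, 4)
  hex 9: (-7, 2, 5)
  hex 10: (-8, 2, 6)
  hex 11: (-8, 1, 7)
Sorted: 12 hexes.

Answer: -8 0 8
-8 1 7
-8 2 6
-7 -1 8
-7 2 5
-6 -2 8
-6 2 4
-5 -2 7
-5 1 4
-4 -2 6
-4 -1 5
-4 0 4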